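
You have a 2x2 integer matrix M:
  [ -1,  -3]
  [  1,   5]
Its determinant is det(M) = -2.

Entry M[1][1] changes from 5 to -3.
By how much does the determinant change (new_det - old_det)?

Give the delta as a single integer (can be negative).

Answer: 8

Derivation:
Cofactor C_11 = -1
Entry delta = -3 - 5 = -8
Det delta = entry_delta * cofactor = -8 * -1 = 8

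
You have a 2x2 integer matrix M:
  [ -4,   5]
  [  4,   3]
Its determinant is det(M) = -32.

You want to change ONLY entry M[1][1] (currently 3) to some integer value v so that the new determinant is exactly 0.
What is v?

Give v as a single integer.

Answer: -5

Derivation:
det is linear in entry M[1][1]: det = old_det + (v - 3) * C_11
Cofactor C_11 = -4
Want det = 0: -32 + (v - 3) * -4 = 0
  (v - 3) = 32 / -4 = -8
  v = 3 + (-8) = -5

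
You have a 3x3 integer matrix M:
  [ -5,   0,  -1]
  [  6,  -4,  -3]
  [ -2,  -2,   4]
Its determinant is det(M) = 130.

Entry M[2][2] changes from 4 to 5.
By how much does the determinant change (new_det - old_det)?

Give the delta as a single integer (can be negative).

Answer: 20

Derivation:
Cofactor C_22 = 20
Entry delta = 5 - 4 = 1
Det delta = entry_delta * cofactor = 1 * 20 = 20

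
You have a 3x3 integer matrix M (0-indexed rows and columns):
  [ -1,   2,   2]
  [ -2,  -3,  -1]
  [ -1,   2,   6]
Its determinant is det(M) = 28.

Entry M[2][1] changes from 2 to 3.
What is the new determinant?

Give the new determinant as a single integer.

Answer: 23

Derivation:
det is linear in row 2: changing M[2][1] by delta changes det by delta * cofactor(2,1).
Cofactor C_21 = (-1)^(2+1) * minor(2,1) = -5
Entry delta = 3 - 2 = 1
Det delta = 1 * -5 = -5
New det = 28 + -5 = 23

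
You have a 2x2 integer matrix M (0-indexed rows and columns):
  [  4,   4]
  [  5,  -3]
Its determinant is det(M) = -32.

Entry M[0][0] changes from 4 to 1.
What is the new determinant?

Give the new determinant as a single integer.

Answer: -23

Derivation:
det is linear in row 0: changing M[0][0] by delta changes det by delta * cofactor(0,0).
Cofactor C_00 = (-1)^(0+0) * minor(0,0) = -3
Entry delta = 1 - 4 = -3
Det delta = -3 * -3 = 9
New det = -32 + 9 = -23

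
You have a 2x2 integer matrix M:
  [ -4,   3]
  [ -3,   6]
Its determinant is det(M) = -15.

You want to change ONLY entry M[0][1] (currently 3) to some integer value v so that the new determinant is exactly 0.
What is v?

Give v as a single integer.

Answer: 8

Derivation:
det is linear in entry M[0][1]: det = old_det + (v - 3) * C_01
Cofactor C_01 = 3
Want det = 0: -15 + (v - 3) * 3 = 0
  (v - 3) = 15 / 3 = 5
  v = 3 + (5) = 8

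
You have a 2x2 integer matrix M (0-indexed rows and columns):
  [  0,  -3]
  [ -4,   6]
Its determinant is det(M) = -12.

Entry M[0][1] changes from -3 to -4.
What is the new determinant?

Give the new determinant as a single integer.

Answer: -16

Derivation:
det is linear in row 0: changing M[0][1] by delta changes det by delta * cofactor(0,1).
Cofactor C_01 = (-1)^(0+1) * minor(0,1) = 4
Entry delta = -4 - -3 = -1
Det delta = -1 * 4 = -4
New det = -12 + -4 = -16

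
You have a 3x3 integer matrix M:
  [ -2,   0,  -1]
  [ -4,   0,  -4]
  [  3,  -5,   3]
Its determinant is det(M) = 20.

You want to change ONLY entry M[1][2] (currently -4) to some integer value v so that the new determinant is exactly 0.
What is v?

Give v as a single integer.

Answer: -2

Derivation:
det is linear in entry M[1][2]: det = old_det + (v - -4) * C_12
Cofactor C_12 = -10
Want det = 0: 20 + (v - -4) * -10 = 0
  (v - -4) = -20 / -10 = 2
  v = -4 + (2) = -2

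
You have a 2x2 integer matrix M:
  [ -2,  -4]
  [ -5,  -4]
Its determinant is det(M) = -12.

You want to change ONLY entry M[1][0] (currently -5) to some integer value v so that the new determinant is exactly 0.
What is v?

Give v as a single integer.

Answer: -2

Derivation:
det is linear in entry M[1][0]: det = old_det + (v - -5) * C_10
Cofactor C_10 = 4
Want det = 0: -12 + (v - -5) * 4 = 0
  (v - -5) = 12 / 4 = 3
  v = -5 + (3) = -2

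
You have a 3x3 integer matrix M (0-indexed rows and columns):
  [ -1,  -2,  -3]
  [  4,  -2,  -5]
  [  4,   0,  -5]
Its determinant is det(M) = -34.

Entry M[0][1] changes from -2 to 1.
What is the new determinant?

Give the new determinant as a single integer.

Answer: -34

Derivation:
det is linear in row 0: changing M[0][1] by delta changes det by delta * cofactor(0,1).
Cofactor C_01 = (-1)^(0+1) * minor(0,1) = 0
Entry delta = 1 - -2 = 3
Det delta = 3 * 0 = 0
New det = -34 + 0 = -34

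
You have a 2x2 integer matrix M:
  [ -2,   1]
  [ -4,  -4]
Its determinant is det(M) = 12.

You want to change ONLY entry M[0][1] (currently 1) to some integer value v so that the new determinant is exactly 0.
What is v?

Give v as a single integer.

det is linear in entry M[0][1]: det = old_det + (v - 1) * C_01
Cofactor C_01 = 4
Want det = 0: 12 + (v - 1) * 4 = 0
  (v - 1) = -12 / 4 = -3
  v = 1 + (-3) = -2

Answer: -2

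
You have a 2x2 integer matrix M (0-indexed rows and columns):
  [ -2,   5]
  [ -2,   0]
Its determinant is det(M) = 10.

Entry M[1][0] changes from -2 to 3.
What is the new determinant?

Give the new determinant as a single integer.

det is linear in row 1: changing M[1][0] by delta changes det by delta * cofactor(1,0).
Cofactor C_10 = (-1)^(1+0) * minor(1,0) = -5
Entry delta = 3 - -2 = 5
Det delta = 5 * -5 = -25
New det = 10 + -25 = -15

Answer: -15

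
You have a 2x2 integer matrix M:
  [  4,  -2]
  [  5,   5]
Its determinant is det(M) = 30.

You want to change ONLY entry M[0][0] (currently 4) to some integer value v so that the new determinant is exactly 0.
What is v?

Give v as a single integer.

det is linear in entry M[0][0]: det = old_det + (v - 4) * C_00
Cofactor C_00 = 5
Want det = 0: 30 + (v - 4) * 5 = 0
  (v - 4) = -30 / 5 = -6
  v = 4 + (-6) = -2

Answer: -2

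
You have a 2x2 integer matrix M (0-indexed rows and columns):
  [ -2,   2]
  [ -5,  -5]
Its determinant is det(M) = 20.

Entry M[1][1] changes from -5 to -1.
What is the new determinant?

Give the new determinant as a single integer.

Answer: 12

Derivation:
det is linear in row 1: changing M[1][1] by delta changes det by delta * cofactor(1,1).
Cofactor C_11 = (-1)^(1+1) * minor(1,1) = -2
Entry delta = -1 - -5 = 4
Det delta = 4 * -2 = -8
New det = 20 + -8 = 12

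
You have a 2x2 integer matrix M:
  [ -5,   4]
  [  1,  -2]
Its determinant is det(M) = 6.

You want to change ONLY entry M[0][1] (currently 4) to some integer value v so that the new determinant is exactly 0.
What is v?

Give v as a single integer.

Answer: 10

Derivation:
det is linear in entry M[0][1]: det = old_det + (v - 4) * C_01
Cofactor C_01 = -1
Want det = 0: 6 + (v - 4) * -1 = 0
  (v - 4) = -6 / -1 = 6
  v = 4 + (6) = 10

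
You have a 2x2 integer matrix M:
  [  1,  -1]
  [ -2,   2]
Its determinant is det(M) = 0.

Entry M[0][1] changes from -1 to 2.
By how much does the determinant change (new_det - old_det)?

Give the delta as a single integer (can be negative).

Answer: 6

Derivation:
Cofactor C_01 = 2
Entry delta = 2 - -1 = 3
Det delta = entry_delta * cofactor = 3 * 2 = 6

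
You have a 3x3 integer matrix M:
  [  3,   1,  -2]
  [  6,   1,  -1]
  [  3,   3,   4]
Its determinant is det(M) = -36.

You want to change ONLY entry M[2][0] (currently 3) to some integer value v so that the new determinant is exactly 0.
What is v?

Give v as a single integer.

det is linear in entry M[2][0]: det = old_det + (v - 3) * C_20
Cofactor C_20 = 1
Want det = 0: -36 + (v - 3) * 1 = 0
  (v - 3) = 36 / 1 = 36
  v = 3 + (36) = 39

Answer: 39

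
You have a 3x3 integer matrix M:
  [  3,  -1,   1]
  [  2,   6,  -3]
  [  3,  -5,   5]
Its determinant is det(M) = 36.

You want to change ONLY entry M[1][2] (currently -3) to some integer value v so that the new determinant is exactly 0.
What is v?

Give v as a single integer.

det is linear in entry M[1][2]: det = old_det + (v - -3) * C_12
Cofactor C_12 = 12
Want det = 0: 36 + (v - -3) * 12 = 0
  (v - -3) = -36 / 12 = -3
  v = -3 + (-3) = -6

Answer: -6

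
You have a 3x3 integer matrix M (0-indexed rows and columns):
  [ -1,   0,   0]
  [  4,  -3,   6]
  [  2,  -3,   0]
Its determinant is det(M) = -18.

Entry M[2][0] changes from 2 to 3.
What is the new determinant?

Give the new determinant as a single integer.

Answer: -18

Derivation:
det is linear in row 2: changing M[2][0] by delta changes det by delta * cofactor(2,0).
Cofactor C_20 = (-1)^(2+0) * minor(2,0) = 0
Entry delta = 3 - 2 = 1
Det delta = 1 * 0 = 0
New det = -18 + 0 = -18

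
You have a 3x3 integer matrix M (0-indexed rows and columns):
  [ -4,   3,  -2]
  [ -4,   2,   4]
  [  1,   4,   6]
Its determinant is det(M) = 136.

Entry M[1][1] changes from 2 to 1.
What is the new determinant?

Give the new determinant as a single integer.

Answer: 158

Derivation:
det is linear in row 1: changing M[1][1] by delta changes det by delta * cofactor(1,1).
Cofactor C_11 = (-1)^(1+1) * minor(1,1) = -22
Entry delta = 1 - 2 = -1
Det delta = -1 * -22 = 22
New det = 136 + 22 = 158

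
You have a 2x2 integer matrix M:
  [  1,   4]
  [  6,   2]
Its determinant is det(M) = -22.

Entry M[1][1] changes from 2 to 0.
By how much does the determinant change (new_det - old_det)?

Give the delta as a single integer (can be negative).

Cofactor C_11 = 1
Entry delta = 0 - 2 = -2
Det delta = entry_delta * cofactor = -2 * 1 = -2

Answer: -2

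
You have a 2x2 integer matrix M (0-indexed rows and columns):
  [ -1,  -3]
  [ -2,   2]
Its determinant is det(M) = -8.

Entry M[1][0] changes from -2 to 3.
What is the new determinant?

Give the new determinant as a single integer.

det is linear in row 1: changing M[1][0] by delta changes det by delta * cofactor(1,0).
Cofactor C_10 = (-1)^(1+0) * minor(1,0) = 3
Entry delta = 3 - -2 = 5
Det delta = 5 * 3 = 15
New det = -8 + 15 = 7

Answer: 7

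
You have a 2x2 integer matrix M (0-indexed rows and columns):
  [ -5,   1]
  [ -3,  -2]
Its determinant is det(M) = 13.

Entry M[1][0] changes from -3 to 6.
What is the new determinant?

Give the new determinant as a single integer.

Answer: 4

Derivation:
det is linear in row 1: changing M[1][0] by delta changes det by delta * cofactor(1,0).
Cofactor C_10 = (-1)^(1+0) * minor(1,0) = -1
Entry delta = 6 - -3 = 9
Det delta = 9 * -1 = -9
New det = 13 + -9 = 4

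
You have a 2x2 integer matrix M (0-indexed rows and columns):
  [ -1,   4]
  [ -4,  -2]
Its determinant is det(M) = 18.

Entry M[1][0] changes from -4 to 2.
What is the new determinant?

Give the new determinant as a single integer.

det is linear in row 1: changing M[1][0] by delta changes det by delta * cofactor(1,0).
Cofactor C_10 = (-1)^(1+0) * minor(1,0) = -4
Entry delta = 2 - -4 = 6
Det delta = 6 * -4 = -24
New det = 18 + -24 = -6

Answer: -6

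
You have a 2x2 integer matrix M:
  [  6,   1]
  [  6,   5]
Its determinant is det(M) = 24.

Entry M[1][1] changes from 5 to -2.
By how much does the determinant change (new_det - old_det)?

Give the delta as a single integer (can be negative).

Cofactor C_11 = 6
Entry delta = -2 - 5 = -7
Det delta = entry_delta * cofactor = -7 * 6 = -42

Answer: -42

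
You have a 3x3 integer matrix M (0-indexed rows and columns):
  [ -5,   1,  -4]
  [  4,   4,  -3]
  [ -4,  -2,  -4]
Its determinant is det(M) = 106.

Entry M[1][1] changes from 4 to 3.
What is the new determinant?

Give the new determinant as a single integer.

det is linear in row 1: changing M[1][1] by delta changes det by delta * cofactor(1,1).
Cofactor C_11 = (-1)^(1+1) * minor(1,1) = 4
Entry delta = 3 - 4 = -1
Det delta = -1 * 4 = -4
New det = 106 + -4 = 102

Answer: 102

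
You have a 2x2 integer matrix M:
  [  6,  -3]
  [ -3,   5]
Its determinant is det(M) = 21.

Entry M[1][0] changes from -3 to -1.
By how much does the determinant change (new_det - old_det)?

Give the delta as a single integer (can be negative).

Cofactor C_10 = 3
Entry delta = -1 - -3 = 2
Det delta = entry_delta * cofactor = 2 * 3 = 6

Answer: 6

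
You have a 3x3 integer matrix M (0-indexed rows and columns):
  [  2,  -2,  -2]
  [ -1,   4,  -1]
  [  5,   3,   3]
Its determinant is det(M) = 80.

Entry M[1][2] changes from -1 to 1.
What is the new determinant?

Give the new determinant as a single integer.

Answer: 48

Derivation:
det is linear in row 1: changing M[1][2] by delta changes det by delta * cofactor(1,2).
Cofactor C_12 = (-1)^(1+2) * minor(1,2) = -16
Entry delta = 1 - -1 = 2
Det delta = 2 * -16 = -32
New det = 80 + -32 = 48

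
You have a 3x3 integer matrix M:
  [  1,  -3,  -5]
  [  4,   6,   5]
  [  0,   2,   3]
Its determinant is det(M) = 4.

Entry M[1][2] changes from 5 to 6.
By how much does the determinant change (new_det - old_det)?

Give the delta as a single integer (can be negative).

Cofactor C_12 = -2
Entry delta = 6 - 5 = 1
Det delta = entry_delta * cofactor = 1 * -2 = -2

Answer: -2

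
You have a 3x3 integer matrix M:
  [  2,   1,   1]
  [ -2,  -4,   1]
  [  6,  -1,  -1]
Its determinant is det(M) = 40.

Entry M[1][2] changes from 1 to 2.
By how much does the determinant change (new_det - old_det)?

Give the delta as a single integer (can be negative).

Cofactor C_12 = 8
Entry delta = 2 - 1 = 1
Det delta = entry_delta * cofactor = 1 * 8 = 8

Answer: 8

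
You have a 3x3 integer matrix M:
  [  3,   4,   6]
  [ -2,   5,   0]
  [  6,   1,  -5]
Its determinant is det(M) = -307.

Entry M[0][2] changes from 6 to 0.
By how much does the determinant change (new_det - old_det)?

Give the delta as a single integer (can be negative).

Answer: 192

Derivation:
Cofactor C_02 = -32
Entry delta = 0 - 6 = -6
Det delta = entry_delta * cofactor = -6 * -32 = 192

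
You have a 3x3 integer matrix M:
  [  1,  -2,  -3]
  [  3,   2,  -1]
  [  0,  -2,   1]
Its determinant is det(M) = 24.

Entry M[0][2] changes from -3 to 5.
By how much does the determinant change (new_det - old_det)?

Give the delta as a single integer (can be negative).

Answer: -48

Derivation:
Cofactor C_02 = -6
Entry delta = 5 - -3 = 8
Det delta = entry_delta * cofactor = 8 * -6 = -48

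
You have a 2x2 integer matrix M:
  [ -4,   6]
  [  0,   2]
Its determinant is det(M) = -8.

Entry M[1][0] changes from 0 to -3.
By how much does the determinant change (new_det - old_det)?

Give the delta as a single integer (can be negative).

Cofactor C_10 = -6
Entry delta = -3 - 0 = -3
Det delta = entry_delta * cofactor = -3 * -6 = 18

Answer: 18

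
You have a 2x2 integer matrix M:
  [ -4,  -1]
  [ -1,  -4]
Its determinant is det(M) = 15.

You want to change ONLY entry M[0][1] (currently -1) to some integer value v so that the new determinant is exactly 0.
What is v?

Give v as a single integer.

Answer: -16

Derivation:
det is linear in entry M[0][1]: det = old_det + (v - -1) * C_01
Cofactor C_01 = 1
Want det = 0: 15 + (v - -1) * 1 = 0
  (v - -1) = -15 / 1 = -15
  v = -1 + (-15) = -16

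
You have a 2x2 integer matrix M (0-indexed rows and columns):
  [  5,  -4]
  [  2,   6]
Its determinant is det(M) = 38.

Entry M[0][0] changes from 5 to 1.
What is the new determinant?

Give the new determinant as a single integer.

det is linear in row 0: changing M[0][0] by delta changes det by delta * cofactor(0,0).
Cofactor C_00 = (-1)^(0+0) * minor(0,0) = 6
Entry delta = 1 - 5 = -4
Det delta = -4 * 6 = -24
New det = 38 + -24 = 14

Answer: 14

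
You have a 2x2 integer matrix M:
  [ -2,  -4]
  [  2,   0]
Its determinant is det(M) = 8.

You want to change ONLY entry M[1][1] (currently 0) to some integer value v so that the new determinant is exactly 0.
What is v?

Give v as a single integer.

det is linear in entry M[1][1]: det = old_det + (v - 0) * C_11
Cofactor C_11 = -2
Want det = 0: 8 + (v - 0) * -2 = 0
  (v - 0) = -8 / -2 = 4
  v = 0 + (4) = 4

Answer: 4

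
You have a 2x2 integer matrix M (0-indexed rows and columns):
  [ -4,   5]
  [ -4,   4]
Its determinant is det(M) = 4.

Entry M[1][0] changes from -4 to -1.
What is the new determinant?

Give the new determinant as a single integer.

Answer: -11

Derivation:
det is linear in row 1: changing M[1][0] by delta changes det by delta * cofactor(1,0).
Cofactor C_10 = (-1)^(1+0) * minor(1,0) = -5
Entry delta = -1 - -4 = 3
Det delta = 3 * -5 = -15
New det = 4 + -15 = -11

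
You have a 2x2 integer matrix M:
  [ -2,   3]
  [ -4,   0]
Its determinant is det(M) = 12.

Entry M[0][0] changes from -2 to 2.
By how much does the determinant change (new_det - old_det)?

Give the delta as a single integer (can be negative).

Cofactor C_00 = 0
Entry delta = 2 - -2 = 4
Det delta = entry_delta * cofactor = 4 * 0 = 0

Answer: 0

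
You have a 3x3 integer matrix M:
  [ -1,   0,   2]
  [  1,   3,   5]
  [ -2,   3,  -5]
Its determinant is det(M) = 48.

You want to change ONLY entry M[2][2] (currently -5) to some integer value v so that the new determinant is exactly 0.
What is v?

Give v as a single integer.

Answer: 11

Derivation:
det is linear in entry M[2][2]: det = old_det + (v - -5) * C_22
Cofactor C_22 = -3
Want det = 0: 48 + (v - -5) * -3 = 0
  (v - -5) = -48 / -3 = 16
  v = -5 + (16) = 11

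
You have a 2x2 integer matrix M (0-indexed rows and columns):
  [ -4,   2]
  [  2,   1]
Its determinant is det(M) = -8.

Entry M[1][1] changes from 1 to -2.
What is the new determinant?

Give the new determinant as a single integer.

det is linear in row 1: changing M[1][1] by delta changes det by delta * cofactor(1,1).
Cofactor C_11 = (-1)^(1+1) * minor(1,1) = -4
Entry delta = -2 - 1 = -3
Det delta = -3 * -4 = 12
New det = -8 + 12 = 4

Answer: 4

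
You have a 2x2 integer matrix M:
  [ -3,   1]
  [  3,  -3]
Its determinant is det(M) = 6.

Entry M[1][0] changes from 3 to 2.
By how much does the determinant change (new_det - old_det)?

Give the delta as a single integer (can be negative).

Answer: 1

Derivation:
Cofactor C_10 = -1
Entry delta = 2 - 3 = -1
Det delta = entry_delta * cofactor = -1 * -1 = 1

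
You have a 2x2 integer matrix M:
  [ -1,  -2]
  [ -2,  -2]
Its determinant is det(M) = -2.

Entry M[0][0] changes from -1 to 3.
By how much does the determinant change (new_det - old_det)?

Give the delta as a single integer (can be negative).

Answer: -8

Derivation:
Cofactor C_00 = -2
Entry delta = 3 - -1 = 4
Det delta = entry_delta * cofactor = 4 * -2 = -8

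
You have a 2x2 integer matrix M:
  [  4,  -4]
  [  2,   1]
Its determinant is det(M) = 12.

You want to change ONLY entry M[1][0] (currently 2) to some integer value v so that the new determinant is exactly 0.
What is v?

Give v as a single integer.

Answer: -1

Derivation:
det is linear in entry M[1][0]: det = old_det + (v - 2) * C_10
Cofactor C_10 = 4
Want det = 0: 12 + (v - 2) * 4 = 0
  (v - 2) = -12 / 4 = -3
  v = 2 + (-3) = -1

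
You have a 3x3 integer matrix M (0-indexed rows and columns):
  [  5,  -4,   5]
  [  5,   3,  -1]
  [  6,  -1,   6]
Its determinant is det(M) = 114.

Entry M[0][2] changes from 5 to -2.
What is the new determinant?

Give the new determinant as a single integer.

det is linear in row 0: changing M[0][2] by delta changes det by delta * cofactor(0,2).
Cofactor C_02 = (-1)^(0+2) * minor(0,2) = -23
Entry delta = -2 - 5 = -7
Det delta = -7 * -23 = 161
New det = 114 + 161 = 275

Answer: 275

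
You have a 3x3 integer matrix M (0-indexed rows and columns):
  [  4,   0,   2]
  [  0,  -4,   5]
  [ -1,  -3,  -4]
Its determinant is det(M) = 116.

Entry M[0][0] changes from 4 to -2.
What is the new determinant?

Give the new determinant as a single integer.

det is linear in row 0: changing M[0][0] by delta changes det by delta * cofactor(0,0).
Cofactor C_00 = (-1)^(0+0) * minor(0,0) = 31
Entry delta = -2 - 4 = -6
Det delta = -6 * 31 = -186
New det = 116 + -186 = -70

Answer: -70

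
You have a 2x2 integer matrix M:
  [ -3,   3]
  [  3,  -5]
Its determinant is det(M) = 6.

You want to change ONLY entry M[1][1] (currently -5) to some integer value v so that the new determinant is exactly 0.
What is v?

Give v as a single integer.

det is linear in entry M[1][1]: det = old_det + (v - -5) * C_11
Cofactor C_11 = -3
Want det = 0: 6 + (v - -5) * -3 = 0
  (v - -5) = -6 / -3 = 2
  v = -5 + (2) = -3

Answer: -3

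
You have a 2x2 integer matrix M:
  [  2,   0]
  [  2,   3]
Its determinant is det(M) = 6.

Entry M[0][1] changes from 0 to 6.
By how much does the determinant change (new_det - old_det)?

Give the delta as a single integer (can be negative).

Answer: -12

Derivation:
Cofactor C_01 = -2
Entry delta = 6 - 0 = 6
Det delta = entry_delta * cofactor = 6 * -2 = -12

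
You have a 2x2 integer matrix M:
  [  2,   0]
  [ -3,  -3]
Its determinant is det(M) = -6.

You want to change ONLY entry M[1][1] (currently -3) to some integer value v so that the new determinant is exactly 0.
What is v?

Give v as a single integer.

det is linear in entry M[1][1]: det = old_det + (v - -3) * C_11
Cofactor C_11 = 2
Want det = 0: -6 + (v - -3) * 2 = 0
  (v - -3) = 6 / 2 = 3
  v = -3 + (3) = 0

Answer: 0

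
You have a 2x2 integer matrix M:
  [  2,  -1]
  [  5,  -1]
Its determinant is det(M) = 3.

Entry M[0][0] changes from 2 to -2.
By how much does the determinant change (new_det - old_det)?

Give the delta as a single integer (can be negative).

Answer: 4

Derivation:
Cofactor C_00 = -1
Entry delta = -2 - 2 = -4
Det delta = entry_delta * cofactor = -4 * -1 = 4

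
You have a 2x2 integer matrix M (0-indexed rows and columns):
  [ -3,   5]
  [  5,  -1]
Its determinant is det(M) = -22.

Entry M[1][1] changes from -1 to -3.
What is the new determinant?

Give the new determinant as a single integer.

Answer: -16

Derivation:
det is linear in row 1: changing M[1][1] by delta changes det by delta * cofactor(1,1).
Cofactor C_11 = (-1)^(1+1) * minor(1,1) = -3
Entry delta = -3 - -1 = -2
Det delta = -2 * -3 = 6
New det = -22 + 6 = -16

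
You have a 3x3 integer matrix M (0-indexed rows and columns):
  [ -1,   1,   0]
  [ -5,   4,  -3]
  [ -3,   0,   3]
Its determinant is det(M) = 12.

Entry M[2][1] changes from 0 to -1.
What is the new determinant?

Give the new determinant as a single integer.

Answer: 15

Derivation:
det is linear in row 2: changing M[2][1] by delta changes det by delta * cofactor(2,1).
Cofactor C_21 = (-1)^(2+1) * minor(2,1) = -3
Entry delta = -1 - 0 = -1
Det delta = -1 * -3 = 3
New det = 12 + 3 = 15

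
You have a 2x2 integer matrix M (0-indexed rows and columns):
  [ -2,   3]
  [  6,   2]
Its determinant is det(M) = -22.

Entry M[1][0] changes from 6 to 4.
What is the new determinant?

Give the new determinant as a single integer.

Answer: -16

Derivation:
det is linear in row 1: changing M[1][0] by delta changes det by delta * cofactor(1,0).
Cofactor C_10 = (-1)^(1+0) * minor(1,0) = -3
Entry delta = 4 - 6 = -2
Det delta = -2 * -3 = 6
New det = -22 + 6 = -16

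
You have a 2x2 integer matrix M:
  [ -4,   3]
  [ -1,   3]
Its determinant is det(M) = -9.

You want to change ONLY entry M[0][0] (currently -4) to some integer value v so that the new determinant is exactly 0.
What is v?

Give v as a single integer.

det is linear in entry M[0][0]: det = old_det + (v - -4) * C_00
Cofactor C_00 = 3
Want det = 0: -9 + (v - -4) * 3 = 0
  (v - -4) = 9 / 3 = 3
  v = -4 + (3) = -1

Answer: -1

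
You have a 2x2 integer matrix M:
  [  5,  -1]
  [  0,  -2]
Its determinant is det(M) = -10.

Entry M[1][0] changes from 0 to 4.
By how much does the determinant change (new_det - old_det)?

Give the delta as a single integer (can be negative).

Answer: 4

Derivation:
Cofactor C_10 = 1
Entry delta = 4 - 0 = 4
Det delta = entry_delta * cofactor = 4 * 1 = 4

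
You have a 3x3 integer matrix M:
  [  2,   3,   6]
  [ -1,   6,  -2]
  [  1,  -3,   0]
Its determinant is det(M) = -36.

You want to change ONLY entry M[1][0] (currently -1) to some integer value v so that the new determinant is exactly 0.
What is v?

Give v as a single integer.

Answer: -3

Derivation:
det is linear in entry M[1][0]: det = old_det + (v - -1) * C_10
Cofactor C_10 = -18
Want det = 0: -36 + (v - -1) * -18 = 0
  (v - -1) = 36 / -18 = -2
  v = -1 + (-2) = -3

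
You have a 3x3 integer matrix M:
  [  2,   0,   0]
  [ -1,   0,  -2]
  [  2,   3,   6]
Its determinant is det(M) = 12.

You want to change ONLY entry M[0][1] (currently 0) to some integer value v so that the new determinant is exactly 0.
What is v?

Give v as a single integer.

det is linear in entry M[0][1]: det = old_det + (v - 0) * C_01
Cofactor C_01 = 2
Want det = 0: 12 + (v - 0) * 2 = 0
  (v - 0) = -12 / 2 = -6
  v = 0 + (-6) = -6

Answer: -6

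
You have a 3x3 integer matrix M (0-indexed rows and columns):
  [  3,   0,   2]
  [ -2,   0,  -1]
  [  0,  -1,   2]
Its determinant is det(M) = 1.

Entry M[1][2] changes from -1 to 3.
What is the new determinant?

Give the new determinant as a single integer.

Answer: 13

Derivation:
det is linear in row 1: changing M[1][2] by delta changes det by delta * cofactor(1,2).
Cofactor C_12 = (-1)^(1+2) * minor(1,2) = 3
Entry delta = 3 - -1 = 4
Det delta = 4 * 3 = 12
New det = 1 + 12 = 13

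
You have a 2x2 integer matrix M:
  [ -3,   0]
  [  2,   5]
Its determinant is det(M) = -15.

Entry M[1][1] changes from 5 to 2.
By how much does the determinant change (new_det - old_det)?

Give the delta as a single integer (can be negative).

Cofactor C_11 = -3
Entry delta = 2 - 5 = -3
Det delta = entry_delta * cofactor = -3 * -3 = 9

Answer: 9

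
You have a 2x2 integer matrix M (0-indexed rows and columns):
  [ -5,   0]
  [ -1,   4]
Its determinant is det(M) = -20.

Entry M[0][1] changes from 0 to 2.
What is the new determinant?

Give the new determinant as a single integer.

Answer: -18

Derivation:
det is linear in row 0: changing M[0][1] by delta changes det by delta * cofactor(0,1).
Cofactor C_01 = (-1)^(0+1) * minor(0,1) = 1
Entry delta = 2 - 0 = 2
Det delta = 2 * 1 = 2
New det = -20 + 2 = -18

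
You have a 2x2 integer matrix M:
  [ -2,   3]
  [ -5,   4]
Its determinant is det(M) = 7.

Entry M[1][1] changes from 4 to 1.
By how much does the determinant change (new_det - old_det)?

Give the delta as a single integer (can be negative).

Cofactor C_11 = -2
Entry delta = 1 - 4 = -3
Det delta = entry_delta * cofactor = -3 * -2 = 6

Answer: 6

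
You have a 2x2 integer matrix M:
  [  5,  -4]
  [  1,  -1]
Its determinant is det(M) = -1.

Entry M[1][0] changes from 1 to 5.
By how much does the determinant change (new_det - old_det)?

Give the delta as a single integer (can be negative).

Cofactor C_10 = 4
Entry delta = 5 - 1 = 4
Det delta = entry_delta * cofactor = 4 * 4 = 16

Answer: 16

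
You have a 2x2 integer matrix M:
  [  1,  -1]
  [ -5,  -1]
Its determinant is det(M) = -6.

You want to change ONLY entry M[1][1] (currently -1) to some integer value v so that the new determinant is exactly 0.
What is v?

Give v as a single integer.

det is linear in entry M[1][1]: det = old_det + (v - -1) * C_11
Cofactor C_11 = 1
Want det = 0: -6 + (v - -1) * 1 = 0
  (v - -1) = 6 / 1 = 6
  v = -1 + (6) = 5

Answer: 5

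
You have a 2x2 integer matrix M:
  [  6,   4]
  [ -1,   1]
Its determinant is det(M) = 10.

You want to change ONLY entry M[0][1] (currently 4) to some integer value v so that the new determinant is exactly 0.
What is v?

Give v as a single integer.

det is linear in entry M[0][1]: det = old_det + (v - 4) * C_01
Cofactor C_01 = 1
Want det = 0: 10 + (v - 4) * 1 = 0
  (v - 4) = -10 / 1 = -10
  v = 4 + (-10) = -6

Answer: -6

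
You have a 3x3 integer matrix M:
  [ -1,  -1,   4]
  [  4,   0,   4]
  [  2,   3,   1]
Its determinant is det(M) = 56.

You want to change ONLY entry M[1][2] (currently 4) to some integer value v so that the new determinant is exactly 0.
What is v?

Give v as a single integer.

det is linear in entry M[1][2]: det = old_det + (v - 4) * C_12
Cofactor C_12 = 1
Want det = 0: 56 + (v - 4) * 1 = 0
  (v - 4) = -56 / 1 = -56
  v = 4 + (-56) = -52

Answer: -52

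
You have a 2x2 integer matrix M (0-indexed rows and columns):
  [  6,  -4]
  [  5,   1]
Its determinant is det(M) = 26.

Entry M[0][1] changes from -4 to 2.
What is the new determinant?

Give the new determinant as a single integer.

Answer: -4

Derivation:
det is linear in row 0: changing M[0][1] by delta changes det by delta * cofactor(0,1).
Cofactor C_01 = (-1)^(0+1) * minor(0,1) = -5
Entry delta = 2 - -4 = 6
Det delta = 6 * -5 = -30
New det = 26 + -30 = -4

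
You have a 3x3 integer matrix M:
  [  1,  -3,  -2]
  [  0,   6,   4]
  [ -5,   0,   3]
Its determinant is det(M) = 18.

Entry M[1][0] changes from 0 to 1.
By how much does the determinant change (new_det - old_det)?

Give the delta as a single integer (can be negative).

Answer: 9

Derivation:
Cofactor C_10 = 9
Entry delta = 1 - 0 = 1
Det delta = entry_delta * cofactor = 1 * 9 = 9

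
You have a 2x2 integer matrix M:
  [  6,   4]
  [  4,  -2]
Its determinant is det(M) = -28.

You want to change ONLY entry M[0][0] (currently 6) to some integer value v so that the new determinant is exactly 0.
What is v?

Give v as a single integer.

det is linear in entry M[0][0]: det = old_det + (v - 6) * C_00
Cofactor C_00 = -2
Want det = 0: -28 + (v - 6) * -2 = 0
  (v - 6) = 28 / -2 = -14
  v = 6 + (-14) = -8

Answer: -8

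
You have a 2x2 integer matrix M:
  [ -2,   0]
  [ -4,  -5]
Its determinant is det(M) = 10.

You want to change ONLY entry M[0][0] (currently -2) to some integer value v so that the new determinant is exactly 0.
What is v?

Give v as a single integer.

Answer: 0

Derivation:
det is linear in entry M[0][0]: det = old_det + (v - -2) * C_00
Cofactor C_00 = -5
Want det = 0: 10 + (v - -2) * -5 = 0
  (v - -2) = -10 / -5 = 2
  v = -2 + (2) = 0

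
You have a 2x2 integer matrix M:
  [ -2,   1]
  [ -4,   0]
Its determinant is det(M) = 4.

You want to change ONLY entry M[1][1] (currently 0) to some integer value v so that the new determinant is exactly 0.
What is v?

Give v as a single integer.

det is linear in entry M[1][1]: det = old_det + (v - 0) * C_11
Cofactor C_11 = -2
Want det = 0: 4 + (v - 0) * -2 = 0
  (v - 0) = -4 / -2 = 2
  v = 0 + (2) = 2

Answer: 2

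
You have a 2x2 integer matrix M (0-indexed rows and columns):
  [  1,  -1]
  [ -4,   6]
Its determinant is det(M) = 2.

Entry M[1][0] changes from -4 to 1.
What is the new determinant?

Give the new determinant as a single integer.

det is linear in row 1: changing M[1][0] by delta changes det by delta * cofactor(1,0).
Cofactor C_10 = (-1)^(1+0) * minor(1,0) = 1
Entry delta = 1 - -4 = 5
Det delta = 5 * 1 = 5
New det = 2 + 5 = 7

Answer: 7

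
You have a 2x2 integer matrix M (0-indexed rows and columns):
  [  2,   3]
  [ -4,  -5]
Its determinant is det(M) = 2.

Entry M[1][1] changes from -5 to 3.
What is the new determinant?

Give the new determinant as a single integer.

Answer: 18

Derivation:
det is linear in row 1: changing M[1][1] by delta changes det by delta * cofactor(1,1).
Cofactor C_11 = (-1)^(1+1) * minor(1,1) = 2
Entry delta = 3 - -5 = 8
Det delta = 8 * 2 = 16
New det = 2 + 16 = 18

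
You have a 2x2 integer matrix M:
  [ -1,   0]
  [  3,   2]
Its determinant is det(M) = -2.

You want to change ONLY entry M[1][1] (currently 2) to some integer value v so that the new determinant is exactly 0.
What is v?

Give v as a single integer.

det is linear in entry M[1][1]: det = old_det + (v - 2) * C_11
Cofactor C_11 = -1
Want det = 0: -2 + (v - 2) * -1 = 0
  (v - 2) = 2 / -1 = -2
  v = 2 + (-2) = 0

Answer: 0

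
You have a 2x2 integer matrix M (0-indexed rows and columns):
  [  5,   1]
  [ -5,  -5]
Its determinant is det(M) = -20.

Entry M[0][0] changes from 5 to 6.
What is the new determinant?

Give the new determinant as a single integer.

det is linear in row 0: changing M[0][0] by delta changes det by delta * cofactor(0,0).
Cofactor C_00 = (-1)^(0+0) * minor(0,0) = -5
Entry delta = 6 - 5 = 1
Det delta = 1 * -5 = -5
New det = -20 + -5 = -25

Answer: -25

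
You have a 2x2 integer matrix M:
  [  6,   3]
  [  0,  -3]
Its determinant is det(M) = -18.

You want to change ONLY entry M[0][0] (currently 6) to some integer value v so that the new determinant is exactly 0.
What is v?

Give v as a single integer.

Answer: 0

Derivation:
det is linear in entry M[0][0]: det = old_det + (v - 6) * C_00
Cofactor C_00 = -3
Want det = 0: -18 + (v - 6) * -3 = 0
  (v - 6) = 18 / -3 = -6
  v = 6 + (-6) = 0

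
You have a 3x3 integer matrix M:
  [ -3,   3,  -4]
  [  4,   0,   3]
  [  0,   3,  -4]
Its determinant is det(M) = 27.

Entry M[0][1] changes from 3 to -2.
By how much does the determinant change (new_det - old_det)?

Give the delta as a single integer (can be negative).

Cofactor C_01 = 16
Entry delta = -2 - 3 = -5
Det delta = entry_delta * cofactor = -5 * 16 = -80

Answer: -80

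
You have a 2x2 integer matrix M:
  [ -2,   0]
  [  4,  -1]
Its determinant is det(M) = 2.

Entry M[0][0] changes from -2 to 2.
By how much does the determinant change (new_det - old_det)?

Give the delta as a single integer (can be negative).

Answer: -4

Derivation:
Cofactor C_00 = -1
Entry delta = 2 - -2 = 4
Det delta = entry_delta * cofactor = 4 * -1 = -4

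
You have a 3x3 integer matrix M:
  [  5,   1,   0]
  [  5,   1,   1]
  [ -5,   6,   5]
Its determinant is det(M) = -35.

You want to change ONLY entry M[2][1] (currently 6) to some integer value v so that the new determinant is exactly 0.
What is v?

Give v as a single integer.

det is linear in entry M[2][1]: det = old_det + (v - 6) * C_21
Cofactor C_21 = -5
Want det = 0: -35 + (v - 6) * -5 = 0
  (v - 6) = 35 / -5 = -7
  v = 6 + (-7) = -1

Answer: -1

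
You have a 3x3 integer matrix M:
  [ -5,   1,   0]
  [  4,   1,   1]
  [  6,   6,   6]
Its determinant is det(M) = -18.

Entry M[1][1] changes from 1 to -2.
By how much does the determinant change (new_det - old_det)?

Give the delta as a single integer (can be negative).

Cofactor C_11 = -30
Entry delta = -2 - 1 = -3
Det delta = entry_delta * cofactor = -3 * -30 = 90

Answer: 90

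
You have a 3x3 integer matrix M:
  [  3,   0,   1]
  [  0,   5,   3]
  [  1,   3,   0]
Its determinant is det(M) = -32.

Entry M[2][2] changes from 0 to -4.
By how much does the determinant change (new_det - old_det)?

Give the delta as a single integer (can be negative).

Answer: -60

Derivation:
Cofactor C_22 = 15
Entry delta = -4 - 0 = -4
Det delta = entry_delta * cofactor = -4 * 15 = -60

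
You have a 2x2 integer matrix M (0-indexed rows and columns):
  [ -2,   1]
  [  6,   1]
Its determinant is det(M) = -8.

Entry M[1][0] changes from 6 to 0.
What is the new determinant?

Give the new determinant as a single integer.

Answer: -2

Derivation:
det is linear in row 1: changing M[1][0] by delta changes det by delta * cofactor(1,0).
Cofactor C_10 = (-1)^(1+0) * minor(1,0) = -1
Entry delta = 0 - 6 = -6
Det delta = -6 * -1 = 6
New det = -8 + 6 = -2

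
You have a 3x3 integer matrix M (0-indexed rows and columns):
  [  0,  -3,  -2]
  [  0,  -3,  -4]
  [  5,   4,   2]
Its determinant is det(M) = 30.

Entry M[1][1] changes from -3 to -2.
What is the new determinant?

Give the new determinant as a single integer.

det is linear in row 1: changing M[1][1] by delta changes det by delta * cofactor(1,1).
Cofactor C_11 = (-1)^(1+1) * minor(1,1) = 10
Entry delta = -2 - -3 = 1
Det delta = 1 * 10 = 10
New det = 30 + 10 = 40

Answer: 40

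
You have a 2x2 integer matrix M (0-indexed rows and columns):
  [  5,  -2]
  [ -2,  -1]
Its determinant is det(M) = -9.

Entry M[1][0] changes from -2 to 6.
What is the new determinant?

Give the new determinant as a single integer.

det is linear in row 1: changing M[1][0] by delta changes det by delta * cofactor(1,0).
Cofactor C_10 = (-1)^(1+0) * minor(1,0) = 2
Entry delta = 6 - -2 = 8
Det delta = 8 * 2 = 16
New det = -9 + 16 = 7

Answer: 7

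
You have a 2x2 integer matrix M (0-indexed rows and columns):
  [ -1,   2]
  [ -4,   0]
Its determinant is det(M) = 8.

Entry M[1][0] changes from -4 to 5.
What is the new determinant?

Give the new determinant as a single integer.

Answer: -10

Derivation:
det is linear in row 1: changing M[1][0] by delta changes det by delta * cofactor(1,0).
Cofactor C_10 = (-1)^(1+0) * minor(1,0) = -2
Entry delta = 5 - -4 = 9
Det delta = 9 * -2 = -18
New det = 8 + -18 = -10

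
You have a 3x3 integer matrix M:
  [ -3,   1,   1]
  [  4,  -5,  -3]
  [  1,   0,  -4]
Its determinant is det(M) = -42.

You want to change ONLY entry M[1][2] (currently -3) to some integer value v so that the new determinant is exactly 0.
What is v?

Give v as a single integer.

Answer: 39

Derivation:
det is linear in entry M[1][2]: det = old_det + (v - -3) * C_12
Cofactor C_12 = 1
Want det = 0: -42 + (v - -3) * 1 = 0
  (v - -3) = 42 / 1 = 42
  v = -3 + (42) = 39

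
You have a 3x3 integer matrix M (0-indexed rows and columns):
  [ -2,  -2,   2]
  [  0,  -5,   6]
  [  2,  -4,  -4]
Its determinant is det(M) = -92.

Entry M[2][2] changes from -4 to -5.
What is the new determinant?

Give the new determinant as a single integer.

det is linear in row 2: changing M[2][2] by delta changes det by delta * cofactor(2,2).
Cofactor C_22 = (-1)^(2+2) * minor(2,2) = 10
Entry delta = -5 - -4 = -1
Det delta = -1 * 10 = -10
New det = -92 + -10 = -102

Answer: -102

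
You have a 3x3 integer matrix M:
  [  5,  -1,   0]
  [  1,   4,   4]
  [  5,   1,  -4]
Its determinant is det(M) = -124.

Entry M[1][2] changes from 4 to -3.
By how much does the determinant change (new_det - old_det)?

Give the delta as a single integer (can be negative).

Cofactor C_12 = -10
Entry delta = -3 - 4 = -7
Det delta = entry_delta * cofactor = -7 * -10 = 70

Answer: 70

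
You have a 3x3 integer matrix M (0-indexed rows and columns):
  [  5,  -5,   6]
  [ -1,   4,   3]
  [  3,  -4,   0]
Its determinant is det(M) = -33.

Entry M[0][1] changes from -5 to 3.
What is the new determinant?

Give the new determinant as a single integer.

Answer: 39

Derivation:
det is linear in row 0: changing M[0][1] by delta changes det by delta * cofactor(0,1).
Cofactor C_01 = (-1)^(0+1) * minor(0,1) = 9
Entry delta = 3 - -5 = 8
Det delta = 8 * 9 = 72
New det = -33 + 72 = 39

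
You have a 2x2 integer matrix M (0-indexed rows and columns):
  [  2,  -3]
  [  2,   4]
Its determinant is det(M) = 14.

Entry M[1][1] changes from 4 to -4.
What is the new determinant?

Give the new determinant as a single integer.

Answer: -2

Derivation:
det is linear in row 1: changing M[1][1] by delta changes det by delta * cofactor(1,1).
Cofactor C_11 = (-1)^(1+1) * minor(1,1) = 2
Entry delta = -4 - 4 = -8
Det delta = -8 * 2 = -16
New det = 14 + -16 = -2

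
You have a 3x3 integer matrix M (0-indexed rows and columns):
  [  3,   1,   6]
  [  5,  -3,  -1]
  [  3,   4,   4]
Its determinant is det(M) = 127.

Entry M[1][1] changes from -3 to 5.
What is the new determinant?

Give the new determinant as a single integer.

det is linear in row 1: changing M[1][1] by delta changes det by delta * cofactor(1,1).
Cofactor C_11 = (-1)^(1+1) * minor(1,1) = -6
Entry delta = 5 - -3 = 8
Det delta = 8 * -6 = -48
New det = 127 + -48 = 79

Answer: 79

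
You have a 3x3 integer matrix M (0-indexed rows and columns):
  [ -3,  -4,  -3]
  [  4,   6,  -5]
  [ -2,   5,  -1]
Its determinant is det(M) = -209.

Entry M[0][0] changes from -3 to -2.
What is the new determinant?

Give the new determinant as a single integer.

Answer: -190

Derivation:
det is linear in row 0: changing M[0][0] by delta changes det by delta * cofactor(0,0).
Cofactor C_00 = (-1)^(0+0) * minor(0,0) = 19
Entry delta = -2 - -3 = 1
Det delta = 1 * 19 = 19
New det = -209 + 19 = -190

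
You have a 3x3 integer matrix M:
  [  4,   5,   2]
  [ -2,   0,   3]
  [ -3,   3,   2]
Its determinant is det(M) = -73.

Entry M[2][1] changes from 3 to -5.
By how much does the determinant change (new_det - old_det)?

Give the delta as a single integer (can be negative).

Cofactor C_21 = -16
Entry delta = -5 - 3 = -8
Det delta = entry_delta * cofactor = -8 * -16 = 128

Answer: 128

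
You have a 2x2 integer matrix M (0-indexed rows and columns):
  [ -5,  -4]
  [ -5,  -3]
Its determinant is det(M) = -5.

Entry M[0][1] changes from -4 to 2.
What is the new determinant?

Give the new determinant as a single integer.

det is linear in row 0: changing M[0][1] by delta changes det by delta * cofactor(0,1).
Cofactor C_01 = (-1)^(0+1) * minor(0,1) = 5
Entry delta = 2 - -4 = 6
Det delta = 6 * 5 = 30
New det = -5 + 30 = 25

Answer: 25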